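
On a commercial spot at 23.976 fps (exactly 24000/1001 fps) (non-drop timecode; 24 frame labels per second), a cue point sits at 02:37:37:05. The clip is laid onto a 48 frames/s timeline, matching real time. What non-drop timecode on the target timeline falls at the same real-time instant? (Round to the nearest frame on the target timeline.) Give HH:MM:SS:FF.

Source frame index: (2×3600 + 37×60 + 37) × 24 + 5 = 226973.
Real time: 226973 / (24000/1001) = 227199973/24000 s.
Target frame: (227199973/24000) × (48) = 227199973/500 ≈ 454399.946 → 454400.
At 48 labels/s: frame 454400 → 02:37:46:32.

02:37:46:32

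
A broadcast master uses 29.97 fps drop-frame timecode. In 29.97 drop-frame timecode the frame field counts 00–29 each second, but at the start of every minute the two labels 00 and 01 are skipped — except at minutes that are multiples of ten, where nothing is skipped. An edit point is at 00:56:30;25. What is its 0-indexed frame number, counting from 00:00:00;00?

101623

Complete 10-minute blocks: 5, each 17982 frames → 89910.
Remaining 6 whole minutes in the current block: 1800 + 5 × 1798 = 10790 frames.
Within the current minute: 30 × 30 + 25 − 2 = 923 (labels ;00/;01 skipped at this minute). Total = 89910 + 10790 + 923 = 101623.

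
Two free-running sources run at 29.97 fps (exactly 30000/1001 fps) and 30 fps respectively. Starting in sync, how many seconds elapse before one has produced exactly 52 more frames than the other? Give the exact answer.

26026/15 seconds

The gap grows by |30 − 30000/1001| = 30/1001 frames per second.
Time for a 52-frame gap: 52 ÷ (30/1001) = 26026/15 s.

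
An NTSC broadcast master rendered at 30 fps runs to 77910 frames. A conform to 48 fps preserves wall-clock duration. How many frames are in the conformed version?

124656 frames

Frames at target rate = 77910 × (48) / (30) = 124656.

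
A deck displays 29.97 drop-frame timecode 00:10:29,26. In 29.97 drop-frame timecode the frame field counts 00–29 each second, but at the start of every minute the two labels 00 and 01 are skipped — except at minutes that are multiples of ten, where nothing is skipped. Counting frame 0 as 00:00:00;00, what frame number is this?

Complete 10-minute blocks: 1, each 17982 frames → 17982.
Remaining 0 whole minutes in the current block: 0 frames.
Within the current minute: 29 × 30 + 26 = 896. Total = 17982 + 0 + 896 = 18878.

18878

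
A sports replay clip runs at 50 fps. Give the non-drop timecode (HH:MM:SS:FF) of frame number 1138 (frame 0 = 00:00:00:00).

00:00:22:38

1138 ÷ 50 = 22 full seconds, remainder 38 frames.
22 s = 0 h 0 min 22 s.
Timecode: 00:00:22:38.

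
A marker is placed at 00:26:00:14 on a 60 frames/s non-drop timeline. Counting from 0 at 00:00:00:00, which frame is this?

Total seconds to the label: (0 × 3600 + 26 × 60 + 0) = 1560.
Frame index = 1560 × 60 + 14 = 93614.

frame 93614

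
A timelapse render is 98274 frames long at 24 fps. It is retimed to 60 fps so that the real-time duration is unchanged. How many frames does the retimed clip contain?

245685 frames

Target frames = source frames × (target rate / source rate) = 98274 × (60)/(24) = 98274 × 5/2 = 245685.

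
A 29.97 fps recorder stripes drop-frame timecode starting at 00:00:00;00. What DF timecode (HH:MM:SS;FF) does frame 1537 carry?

00:00:51;07

Ten DF minutes hold 17982 frames, so frame 1537 lies in block 0 (frames 0–17981) with 1537 frames into that block.
The block's first minute is 1800 frames and the rest 1798 each; 1537 frames reaches minute 0, so 0 × 18 + 0 × 2 = 0 labels have been skipped so far.
Adding those back, label number 1537 + 0 = 1537 at 30 labels/s is 51 s + 7 f = 0 h 0 min 51 s frame 7, i.e. 00:00:51;07.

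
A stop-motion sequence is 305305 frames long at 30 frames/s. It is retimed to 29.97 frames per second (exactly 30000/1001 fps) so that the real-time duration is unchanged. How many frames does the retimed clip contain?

Target frames = source frames × (target rate / source rate) = 305305 × (30000/1001)/(30) = 305305 × 1000/1001 = 305000.

305000 frames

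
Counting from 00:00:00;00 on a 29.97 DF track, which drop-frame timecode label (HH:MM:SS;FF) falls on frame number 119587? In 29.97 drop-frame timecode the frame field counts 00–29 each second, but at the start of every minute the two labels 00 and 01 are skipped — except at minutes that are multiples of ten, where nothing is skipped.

01:06:30;07

Each 10-minute DF block holds 10 × 60 × 30 − 9 × 2 = 17982 frames. 119587 ÷ 17982 → 6 full blocks, remainder 11695.
Within the partial block the first minute is 1800 frames and each further minute 1798, so 6 further minute boundaries passed. Total skipped labels = 18 × 6 + 2 × 6 = 120.
Non-drop label index = 119587 + 120 = 119707; at 30 labels/s that is 01:06:30:07, i.e. DF 01:06:30;07.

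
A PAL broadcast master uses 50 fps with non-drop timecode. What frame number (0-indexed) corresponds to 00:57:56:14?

Total seconds to the label: (0 × 3600 + 57 × 60 + 56) = 3476.
Frame index = 3476 × 50 + 14 = 173814.

173814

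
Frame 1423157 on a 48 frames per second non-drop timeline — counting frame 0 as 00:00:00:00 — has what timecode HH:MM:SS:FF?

1423157 ÷ 48 = 29649 full seconds, remainder 5 frames.
29649 s = 8 h 14 min 9 s.
Timecode: 08:14:09:05.

08:14:09:05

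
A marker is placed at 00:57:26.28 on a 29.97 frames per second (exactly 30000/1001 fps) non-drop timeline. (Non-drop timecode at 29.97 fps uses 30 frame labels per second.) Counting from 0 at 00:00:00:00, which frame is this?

103408

Total seconds to the label: (0 × 3600 + 57 × 60 + 26) = 3446.
Frame index = 3446 × 30 + 28 = 103408.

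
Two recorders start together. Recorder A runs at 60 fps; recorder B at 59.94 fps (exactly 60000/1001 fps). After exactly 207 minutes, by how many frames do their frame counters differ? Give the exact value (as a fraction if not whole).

745200/1001 frames

207 min = 12420 s.
A emits 60 × 12420 = 745200 frames; B emits 60000/1001 × 12420 = 745200000/1001.
Difference = 745200/1001 frames (≈ 744.4555); B is behind A.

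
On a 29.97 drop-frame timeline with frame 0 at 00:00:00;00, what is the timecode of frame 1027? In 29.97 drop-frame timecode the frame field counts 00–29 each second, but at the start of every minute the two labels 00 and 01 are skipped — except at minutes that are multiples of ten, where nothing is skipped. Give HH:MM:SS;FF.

00:00:34;07

Each 10-minute DF block holds 10 × 60 × 30 − 9 × 2 = 17982 frames. 1027 ÷ 17982 → 0 full blocks, remainder 1027.
Within the partial block the first minute is 1800 frames and each further minute 1798, so 0 further minute boundaries passed. Total skipped labels = 18 × 0 + 2 × 0 = 0.
Non-drop label index = 1027 + 0 = 1027; at 30 labels/s that is 00:00:34:07, i.e. DF 00:00:34;07.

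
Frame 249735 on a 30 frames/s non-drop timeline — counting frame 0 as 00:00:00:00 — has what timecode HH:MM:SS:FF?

02:18:44:15

249735 ÷ 30 = 8324 full seconds, remainder 15 frames.
8324 s = 2 h 18 min 44 s.
Timecode: 02:18:44:15.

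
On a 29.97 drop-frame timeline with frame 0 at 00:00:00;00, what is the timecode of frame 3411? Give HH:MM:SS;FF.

00:01:53;23

Ten DF minutes hold 17982 frames, so frame 3411 lies in block 0 (frames 0–17981) with 3411 frames into that block.
The block's first minute is 1800 frames and the rest 1798 each; 3411 frames reaches minute 1, so 0 × 18 + 1 × 2 = 2 labels have been skipped so far.
Adding those back, label number 3411 + 2 = 3413 at 30 labels/s is 113 s + 23 f = 0 h 1 min 53 s frame 23, i.e. 00:01:53;23.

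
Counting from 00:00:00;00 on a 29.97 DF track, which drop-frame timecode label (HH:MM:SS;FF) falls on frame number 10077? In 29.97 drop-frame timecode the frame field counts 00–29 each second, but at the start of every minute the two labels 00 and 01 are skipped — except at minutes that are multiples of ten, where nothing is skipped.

Ten DF minutes hold 17982 frames, so frame 10077 lies in block 0 (frames 0–17981) with 10077 frames into that block.
The block's first minute is 1800 frames and the rest 1798 each; 10077 frames reaches minute 5, so 0 × 18 + 5 × 2 = 10 labels have been skipped so far.
Adding those back, label number 10077 + 10 = 10087 at 30 labels/s is 336 s + 7 f = 0 h 5 min 36 s frame 7, i.e. 00:05:36;07.

00:05:36;07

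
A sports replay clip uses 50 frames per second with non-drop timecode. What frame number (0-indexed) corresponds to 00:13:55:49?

Total seconds to the label: (0 × 3600 + 13 × 60 + 55) = 835.
Frame index = 835 × 50 + 49 = 41799.

41799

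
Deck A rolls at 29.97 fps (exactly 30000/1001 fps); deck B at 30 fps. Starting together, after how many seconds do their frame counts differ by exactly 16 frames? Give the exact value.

8008/15 seconds

The gap grows by |30 − 30000/1001| = 30/1001 frames per second.
Time for a 16-frame gap: 16 ÷ (30/1001) = 8008/15 s.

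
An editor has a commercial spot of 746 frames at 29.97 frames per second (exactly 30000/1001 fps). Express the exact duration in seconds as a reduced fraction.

Running time = 746 ÷ (30000/1001) = 746 × 1001/30000 = 373373/15000 s.

373373/15000 seconds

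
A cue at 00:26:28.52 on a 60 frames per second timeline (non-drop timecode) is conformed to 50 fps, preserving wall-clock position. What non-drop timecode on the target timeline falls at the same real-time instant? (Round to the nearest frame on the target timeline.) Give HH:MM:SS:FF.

Source frame index: (0×3600 + 26×60 + 28) × 60 + 52 = 95332.
Real time: 95332 / (60) = 23833/15 s.
Target frame: (23833/15) × (50) = 238330/3 ≈ 79443.333 → 79443.
At 50 labels/s: frame 79443 → 00:26:28:43.

00:26:28:43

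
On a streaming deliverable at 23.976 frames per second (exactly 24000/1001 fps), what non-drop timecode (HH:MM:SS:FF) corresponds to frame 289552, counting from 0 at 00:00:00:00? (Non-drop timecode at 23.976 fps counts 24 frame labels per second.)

289552 ÷ 24 = 12064 full seconds, remainder 16 frames.
12064 s = 3 h 21 min 4 s.
Timecode: 03:21:04:16.

03:21:04:16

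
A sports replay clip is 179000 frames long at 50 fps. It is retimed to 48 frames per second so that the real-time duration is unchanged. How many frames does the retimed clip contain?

Target frames = source frames × (target rate / source rate) = 179000 × (48)/(50) = 179000 × 24/25 = 171840.

171840 frames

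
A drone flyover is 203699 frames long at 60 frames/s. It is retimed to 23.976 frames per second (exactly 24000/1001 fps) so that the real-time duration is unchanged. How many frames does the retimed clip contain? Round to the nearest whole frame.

Frames at target rate = 203699 × (24000/1001) / (60) = 81479600/1001 ≈ 81398.202.
Nearest whole frame: 81398.

81398 frames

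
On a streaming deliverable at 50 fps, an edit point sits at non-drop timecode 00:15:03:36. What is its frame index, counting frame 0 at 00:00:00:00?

Total seconds to the label: (0 × 3600 + 15 × 60 + 3) = 903.
Frame index = 903 × 50 + 36 = 45186.

45186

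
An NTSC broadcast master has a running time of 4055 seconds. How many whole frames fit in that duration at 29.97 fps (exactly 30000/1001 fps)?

121528 frames

Frames = 4055 × 30000/1001 = 121650000/1001 ≈ 121528.4715.
Complete frames: 121528.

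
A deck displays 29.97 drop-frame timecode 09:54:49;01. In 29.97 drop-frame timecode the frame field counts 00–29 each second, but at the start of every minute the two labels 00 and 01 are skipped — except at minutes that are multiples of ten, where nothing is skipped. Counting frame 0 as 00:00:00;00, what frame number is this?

1069601

As if non-drop at 30 labels/s: (9 × 3600 + 54 × 60 + 49) × 30 + 1 = 1070671.
Minute boundaries passed: 594; those not divisible by 10: 594 − 59 = 535; dropped labels = 2 × 535 = 1070.
Actual frame index = 1070671 − 1070 = 1069601.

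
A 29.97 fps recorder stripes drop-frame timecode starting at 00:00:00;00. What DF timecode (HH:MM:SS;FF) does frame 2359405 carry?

21:52:05;17

Ten DF minutes hold 17982 frames, so frame 2359405 lies in block 131 (frames 2355642–2373623) with 3763 frames into that block.
The block's first minute is 1800 frames and the rest 1798 each; 3763 frames reaches minute 2, so 131 × 18 + 2 × 2 = 2362 labels have been skipped so far.
Adding those back, label number 2359405 + 2362 = 2361767 at 30 labels/s is 78725 s + 17 f = 21 h 52 min 5 s frame 17, i.e. 21:52:05;17.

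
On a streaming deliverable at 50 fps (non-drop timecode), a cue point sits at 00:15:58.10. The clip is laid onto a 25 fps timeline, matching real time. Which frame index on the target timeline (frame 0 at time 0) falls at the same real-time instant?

frame 23955

Source frame index: (0×3600 + 15×60 + 58) × 50 + 10 = 47910.
Real time: 47910 / (50) = 4791/5 s.
Target frame: (4791/5) × (25) = 23955.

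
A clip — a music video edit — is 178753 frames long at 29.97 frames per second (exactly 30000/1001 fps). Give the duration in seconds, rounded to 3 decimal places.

5964.392 seconds

Running time = 178753 × 1001/30000 = 178931753/30000 s ≈ 5964.392 s.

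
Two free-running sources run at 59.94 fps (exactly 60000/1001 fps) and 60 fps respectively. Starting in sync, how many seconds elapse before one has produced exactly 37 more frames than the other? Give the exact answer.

The gap grows by |60 − 60000/1001| = 60/1001 frames per second.
Time for a 37-frame gap: 37 ÷ (60/1001) = 37037/60 s.

37037/60 seconds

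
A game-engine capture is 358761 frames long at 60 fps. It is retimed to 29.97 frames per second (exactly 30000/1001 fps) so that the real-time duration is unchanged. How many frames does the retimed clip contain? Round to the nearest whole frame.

179201 frames

Frames at target rate = 358761 × (30000/1001) / (60) = 13798500/77 ≈ 179201.299.
Nearest whole frame: 179201.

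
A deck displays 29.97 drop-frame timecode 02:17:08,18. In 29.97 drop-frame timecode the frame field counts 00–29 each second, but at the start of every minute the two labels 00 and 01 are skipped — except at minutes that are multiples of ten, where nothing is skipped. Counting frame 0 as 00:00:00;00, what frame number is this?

Complete 10-minute blocks: 13, each 17982 frames → 233766.
Remaining 7 whole minutes in the current block: 1800 + 6 × 1798 = 12588 frames.
Within the current minute: 8 × 30 + 18 − 2 = 256 (labels ;00/;01 skipped at this minute). Total = 233766 + 12588 + 256 = 246610.

246610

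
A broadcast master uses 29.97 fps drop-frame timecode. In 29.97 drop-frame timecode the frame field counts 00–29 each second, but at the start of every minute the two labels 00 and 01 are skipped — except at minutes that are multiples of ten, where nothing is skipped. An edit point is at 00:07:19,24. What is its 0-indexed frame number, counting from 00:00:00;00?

As if non-drop at 30 labels/s: (0 × 3600 + 7 × 60 + 19) × 30 + 24 = 13194.
Minute boundaries passed: 7; those not divisible by 10: 7 − 0 = 7; dropped labels = 2 × 7 = 14.
Actual frame index = 13194 − 14 = 13180.

13180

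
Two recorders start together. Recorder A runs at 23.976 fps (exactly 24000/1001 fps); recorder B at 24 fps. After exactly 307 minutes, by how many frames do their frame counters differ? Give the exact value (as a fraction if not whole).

307 min = 18420 s.
A emits 24000/1001 × 18420 = 442080000/1001 frames; B emits 24 × 18420 = 442080.
Difference = 442080/1001 frames (≈ 441.6384); B is ahead of A.

442080/1001 frames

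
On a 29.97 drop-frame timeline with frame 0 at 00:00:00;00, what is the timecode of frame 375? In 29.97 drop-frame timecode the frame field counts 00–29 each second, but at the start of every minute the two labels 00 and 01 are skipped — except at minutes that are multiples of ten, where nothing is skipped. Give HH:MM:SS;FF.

Ten DF minutes hold 17982 frames, so frame 375 lies in block 0 (frames 0–17981) with 375 frames into that block.
The block's first minute is 1800 frames and the rest 1798 each; 375 frames reaches minute 0, so 0 × 18 + 0 × 2 = 0 labels have been skipped so far.
Adding those back, label number 375 + 0 = 375 at 30 labels/s is 12 s + 15 f = 0 h 0 min 12 s frame 15, i.e. 00:00:12;15.

00:00:12;15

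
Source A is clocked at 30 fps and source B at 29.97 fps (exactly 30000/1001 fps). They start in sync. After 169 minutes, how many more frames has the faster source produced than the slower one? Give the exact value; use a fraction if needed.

23400/77 frames

169 min = 10140 s.
A emits 30 × 10140 = 304200 frames; B emits 30000/1001 × 10140 = 23400000/77.
Difference = 23400/77 frames (≈ 303.8961); B is behind A.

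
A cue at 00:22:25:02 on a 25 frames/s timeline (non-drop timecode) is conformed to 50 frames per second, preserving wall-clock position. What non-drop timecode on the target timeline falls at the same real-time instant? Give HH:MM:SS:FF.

00:22:25:04

Source frame index: (0×3600 + 22×60 + 25) × 25 + 2 = 33627.
Real time: 33627 / (25) = 33627/25 s.
Target frame: (33627/25) × (50) = 67254.
At 50 labels/s: frame 67254 → 00:22:25:04.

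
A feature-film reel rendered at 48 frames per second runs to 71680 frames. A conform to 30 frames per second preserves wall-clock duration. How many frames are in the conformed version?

Target frames = source frames × (target rate / source rate) = 71680 × (30)/(48) = 71680 × 5/8 = 44800.

44800 frames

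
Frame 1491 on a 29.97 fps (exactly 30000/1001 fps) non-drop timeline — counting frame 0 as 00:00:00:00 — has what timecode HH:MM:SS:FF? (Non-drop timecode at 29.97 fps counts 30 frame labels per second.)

1491 ÷ 30 = 49 full seconds, remainder 21 frames.
49 s = 0 h 0 min 49 s.
Timecode: 00:00:49:21.

00:00:49:21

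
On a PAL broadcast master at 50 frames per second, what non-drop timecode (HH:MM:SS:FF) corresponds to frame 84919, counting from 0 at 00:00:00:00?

00:28:18:19

84919 ÷ 50 = 1698 full seconds, remainder 19 frames.
1698 s = 0 h 28 min 18 s.
Timecode: 00:28:18:19.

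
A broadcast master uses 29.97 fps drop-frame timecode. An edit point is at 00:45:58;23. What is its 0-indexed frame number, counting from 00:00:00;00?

As if non-drop at 30 labels/s: (0 × 3600 + 45 × 60 + 58) × 30 + 23 = 82763.
Minute boundaries passed: 45; those not divisible by 10: 45 − 4 = 41; dropped labels = 2 × 41 = 82.
Actual frame index = 82763 − 82 = 82681.

82681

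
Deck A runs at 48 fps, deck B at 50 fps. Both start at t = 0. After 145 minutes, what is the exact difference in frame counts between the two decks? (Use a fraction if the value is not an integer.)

17400 frames

145 min = 8700 s.
A emits 48 × 8700 = 417600 frames; B emits 50 × 8700 = 435000.
Difference = 17400 frames; B is ahead of A.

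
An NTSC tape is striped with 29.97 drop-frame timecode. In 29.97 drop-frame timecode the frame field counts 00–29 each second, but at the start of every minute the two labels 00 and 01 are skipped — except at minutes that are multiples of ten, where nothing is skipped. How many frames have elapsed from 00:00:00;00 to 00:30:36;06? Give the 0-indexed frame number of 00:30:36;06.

As if non-drop at 30 labels/s: (0 × 3600 + 30 × 60 + 36) × 30 + 6 = 55086.
Minute boundaries passed: 30; those not divisible by 10: 30 − 3 = 27; dropped labels = 2 × 27 = 54.
Actual frame index = 55086 − 54 = 55032.

55032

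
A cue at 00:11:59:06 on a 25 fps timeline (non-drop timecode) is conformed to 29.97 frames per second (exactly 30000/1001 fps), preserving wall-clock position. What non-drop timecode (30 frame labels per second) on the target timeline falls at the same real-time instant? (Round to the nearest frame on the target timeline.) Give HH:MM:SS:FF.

Source frame index: (0×3600 + 11×60 + 59) × 25 + 6 = 17981.
Real time: 17981 / (25) = 17981/25 s.
Target frame: (17981/25) × (30000/1001) = 21577200/1001 ≈ 21555.644 → 21556.
At 30 labels/s: frame 21556 → 00:11:58:16.

00:11:58:16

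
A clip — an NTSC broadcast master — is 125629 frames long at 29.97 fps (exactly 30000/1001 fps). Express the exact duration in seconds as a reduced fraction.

125754629/30000 seconds

Running time = 125629 ÷ (30000/1001) = 125629 × 1001/30000 = 125754629/30000 s.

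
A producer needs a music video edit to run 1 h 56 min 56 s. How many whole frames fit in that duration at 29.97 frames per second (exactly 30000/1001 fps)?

1 h 56 min 56 s = 7016 s.
Frames = 7016 × 30000/1001 = 210480000/1001 ≈ 210269.7303.
Complete frames: 210269.

210269 frames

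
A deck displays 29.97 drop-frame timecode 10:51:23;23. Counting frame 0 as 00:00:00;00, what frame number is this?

1171341

Complete 10-minute blocks: 65, each 17982 frames → 1168830.
Remaining 1 whole minute in the current block: 1800 + 0 × 1798 = 1800 frames.
Within the current minute: 23 × 30 + 23 − 2 = 711 (labels ;00/;01 skipped at this minute). Total = 1168830 + 1800 + 711 = 1171341.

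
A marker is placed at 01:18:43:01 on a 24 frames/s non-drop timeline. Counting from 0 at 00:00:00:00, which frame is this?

Total seconds to the label: (1 × 3600 + 18 × 60 + 43) = 4723.
Frame index = 4723 × 24 + 1 = 113353.

frame 113353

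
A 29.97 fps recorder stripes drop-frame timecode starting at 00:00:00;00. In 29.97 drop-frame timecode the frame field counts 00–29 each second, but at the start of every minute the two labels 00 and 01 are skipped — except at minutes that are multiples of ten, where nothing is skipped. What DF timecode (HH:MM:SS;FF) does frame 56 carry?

Ten DF minutes hold 17982 frames, so frame 56 lies in block 0 (frames 0–17981) with 56 frames into that block.
The block's first minute is 1800 frames and the rest 1798 each; 56 frames reaches minute 0, so 0 × 18 + 0 × 2 = 0 labels have been skipped so far.
Adding those back, label number 56 + 0 = 56 at 30 labels/s is 1 s + 26 f = 0 h 0 min 1 s frame 26, i.e. 00:00:01;26.

00:00:01;26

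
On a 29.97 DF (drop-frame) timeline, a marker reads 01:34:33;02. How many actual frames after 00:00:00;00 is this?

170022

Complete 10-minute blocks: 9, each 17982 frames → 161838.
Remaining 4 whole minutes in the current block: 1800 + 3 × 1798 = 7194 frames.
Within the current minute: 33 × 30 + 2 − 2 = 990 (labels ;00/;01 skipped at this minute). Total = 161838 + 7194 + 990 = 170022.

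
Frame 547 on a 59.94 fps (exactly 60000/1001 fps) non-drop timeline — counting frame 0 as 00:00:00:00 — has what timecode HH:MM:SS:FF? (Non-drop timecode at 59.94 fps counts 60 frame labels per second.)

547 ÷ 60 = 9 full seconds, remainder 7 frames.
9 s = 0 h 0 min 9 s.
Timecode: 00:00:09:07.

00:00:09:07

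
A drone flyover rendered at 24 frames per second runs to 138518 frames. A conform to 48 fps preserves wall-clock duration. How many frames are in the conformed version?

Frames at target rate = 138518 × (48) / (24) = 277036.

277036 frames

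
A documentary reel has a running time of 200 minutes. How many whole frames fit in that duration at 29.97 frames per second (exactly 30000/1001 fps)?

359640 frames

200 min = 12000 s.
Frames = 12000 × 30000/1001 = 360000000/1001 ≈ 359640.3596.
Complete frames: 359640.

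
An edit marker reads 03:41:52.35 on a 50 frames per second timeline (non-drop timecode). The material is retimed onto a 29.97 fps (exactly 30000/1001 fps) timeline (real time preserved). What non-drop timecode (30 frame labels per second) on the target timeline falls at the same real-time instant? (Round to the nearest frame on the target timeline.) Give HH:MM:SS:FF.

Source frame index: (3×3600 + 41×60 + 52) × 50 + 35 = 665635.
Real time: 665635 / (50) = 133127/10 s.
Target frame: (133127/10) × (30000/1001) = 399381000/1001 ≈ 398982.018 → 398982.
At 30 labels/s: frame 398982 → 03:41:39:12.

03:41:39:12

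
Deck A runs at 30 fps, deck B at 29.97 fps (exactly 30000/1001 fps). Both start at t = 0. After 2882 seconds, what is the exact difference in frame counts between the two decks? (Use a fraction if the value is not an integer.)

A emits 30 × 2882 = 86460 frames; B emits 30000/1001 × 2882 = 7860000/91.
Difference = 7860/91 frames (≈ 86.3736); B is behind A.

7860/91 frames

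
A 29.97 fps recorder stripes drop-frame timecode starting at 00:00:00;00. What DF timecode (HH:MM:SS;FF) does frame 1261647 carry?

11:41:36;29

Ten DF minutes hold 17982 frames, so frame 1261647 lies in block 70 (frames 1258740–1276721) with 2907 frames into that block.
The block's first minute is 1800 frames and the rest 1798 each; 2907 frames reaches minute 1, so 70 × 18 + 1 × 2 = 1262 labels have been skipped so far.
Adding those back, label number 1261647 + 1262 = 1262909 at 30 labels/s is 42096 s + 29 f = 11 h 41 min 36 s frame 29, i.e. 11:41:36;29.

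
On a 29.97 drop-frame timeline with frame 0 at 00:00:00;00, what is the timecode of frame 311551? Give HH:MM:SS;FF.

Each 10-minute DF block holds 10 × 60 × 30 − 9 × 2 = 17982 frames. 311551 ÷ 17982 → 17 full blocks, remainder 5857.
Within the partial block the first minute is 1800 frames and each further minute 1798, so 3 further minute boundaries passed. Total skipped labels = 18 × 17 + 2 × 3 = 312.
Non-drop label index = 311551 + 312 = 311863; at 30 labels/s that is 02:53:15:13, i.e. DF 02:53:15;13.

02:53:15;13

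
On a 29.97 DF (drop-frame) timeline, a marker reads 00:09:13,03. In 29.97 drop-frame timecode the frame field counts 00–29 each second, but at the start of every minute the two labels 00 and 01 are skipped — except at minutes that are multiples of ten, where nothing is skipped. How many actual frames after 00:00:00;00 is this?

As if non-drop at 30 labels/s: (0 × 3600 + 9 × 60 + 13) × 30 + 3 = 16593.
Minute boundaries passed: 9; those not divisible by 10: 9 − 0 = 9; dropped labels = 2 × 9 = 18.
Actual frame index = 16593 − 18 = 16575.

16575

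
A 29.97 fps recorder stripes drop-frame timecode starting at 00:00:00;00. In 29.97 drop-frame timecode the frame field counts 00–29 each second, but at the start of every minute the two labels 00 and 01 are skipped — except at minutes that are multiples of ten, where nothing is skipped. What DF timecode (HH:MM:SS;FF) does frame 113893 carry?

01:03:20;07

Each 10-minute DF block holds 10 × 60 × 30 − 9 × 2 = 17982 frames. 113893 ÷ 17982 → 6 full blocks, remainder 6001.
Within the partial block the first minute is 1800 frames and each further minute 1798, so 3 further minute boundaries passed. Total skipped labels = 18 × 6 + 2 × 3 = 114.
Non-drop label index = 113893 + 114 = 114007; at 30 labels/s that is 01:03:20:07, i.e. DF 01:03:20;07.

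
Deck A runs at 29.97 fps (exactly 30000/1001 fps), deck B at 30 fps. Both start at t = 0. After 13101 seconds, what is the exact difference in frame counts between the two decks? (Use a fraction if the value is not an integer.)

A emits 30000/1001 × 13101 = 35730000/91 frames; B emits 30 × 13101 = 393030.
Difference = 35730/91 frames (≈ 392.6374); B is ahead of A.

35730/91 frames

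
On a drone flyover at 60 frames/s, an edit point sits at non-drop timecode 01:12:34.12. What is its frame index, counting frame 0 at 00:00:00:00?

Total seconds to the label: (1 × 3600 + 12 × 60 + 34) = 4354.
Frame index = 4354 × 60 + 12 = 261252.

261252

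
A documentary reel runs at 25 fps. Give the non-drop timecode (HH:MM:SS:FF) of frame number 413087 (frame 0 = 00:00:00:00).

04:35:23:12

413087 ÷ 25 = 16523 full seconds, remainder 12 frames.
16523 s = 4 h 35 min 23 s.
Timecode: 04:35:23:12.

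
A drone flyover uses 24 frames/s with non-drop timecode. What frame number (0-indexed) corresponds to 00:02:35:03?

3723

Total seconds to the label: (0 × 3600 + 2 × 60 + 35) = 155.
Frame index = 155 × 24 + 3 = 3723.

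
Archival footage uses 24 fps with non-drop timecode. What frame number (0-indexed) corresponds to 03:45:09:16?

frame 324232

Total seconds to the label: (3 × 3600 + 45 × 60 + 9) = 13509.
Frame index = 13509 × 24 + 16 = 324232.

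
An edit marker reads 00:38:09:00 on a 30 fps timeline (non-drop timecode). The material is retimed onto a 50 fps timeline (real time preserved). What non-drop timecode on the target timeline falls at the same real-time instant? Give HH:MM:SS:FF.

Source frame index: (0×3600 + 38×60 + 9) × 30 + 0 = 68670.
Real time: 68670 / (30) = 2289 s.
Target frame: (2289) × (50) = 114450.
At 50 labels/s: frame 114450 → 00:38:09:00.

00:38:09:00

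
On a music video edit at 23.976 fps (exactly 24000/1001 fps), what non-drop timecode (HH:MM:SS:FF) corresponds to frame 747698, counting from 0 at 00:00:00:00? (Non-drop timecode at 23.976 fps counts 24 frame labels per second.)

08:39:14:02

747698 ÷ 24 = 31154 full seconds, remainder 2 frames.
31154 s = 8 h 39 min 14 s.
Timecode: 08:39:14:02.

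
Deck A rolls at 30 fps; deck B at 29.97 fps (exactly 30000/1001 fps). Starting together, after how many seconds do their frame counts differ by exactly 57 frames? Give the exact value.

The gap grows by |30000/1001 − 30| = 30/1001 frames per second.
Time for a 57-frame gap: 57 ÷ (30/1001) = 1901.9 s.

1901.9 seconds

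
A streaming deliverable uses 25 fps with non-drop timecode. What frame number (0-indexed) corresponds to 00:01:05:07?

Total seconds to the label: (0 × 3600 + 1 × 60 + 5) = 65.
Frame index = 65 × 25 + 7 = 1632.

1632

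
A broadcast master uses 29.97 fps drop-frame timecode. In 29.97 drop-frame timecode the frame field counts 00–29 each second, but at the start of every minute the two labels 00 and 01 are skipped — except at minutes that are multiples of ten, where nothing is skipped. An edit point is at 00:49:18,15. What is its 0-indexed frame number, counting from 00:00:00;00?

88665

As if non-drop at 30 labels/s: (0 × 3600 + 49 × 60 + 18) × 30 + 15 = 88755.
Minute boundaries passed: 49; those not divisible by 10: 49 − 4 = 45; dropped labels = 2 × 45 = 90.
Actual frame index = 88755 − 90 = 88665.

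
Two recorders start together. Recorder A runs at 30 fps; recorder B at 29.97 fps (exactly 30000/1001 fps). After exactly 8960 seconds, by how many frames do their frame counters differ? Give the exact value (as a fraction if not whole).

A emits 30 × 8960 = 268800 frames; B emits 30000/1001 × 8960 = 38400000/143.
Difference = 38400/143 frames (≈ 268.5315); B is behind A.

38400/143 frames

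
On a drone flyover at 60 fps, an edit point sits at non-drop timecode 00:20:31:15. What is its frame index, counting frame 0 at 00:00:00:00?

73875

Total seconds to the label: (0 × 3600 + 20 × 60 + 31) = 1231.
Frame index = 1231 × 60 + 15 = 73875.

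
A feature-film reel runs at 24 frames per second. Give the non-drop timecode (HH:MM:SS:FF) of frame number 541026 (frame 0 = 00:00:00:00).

541026 ÷ 24 = 22542 full seconds, remainder 18 frames.
22542 s = 6 h 15 min 42 s.
Timecode: 06:15:42:18.

06:15:42:18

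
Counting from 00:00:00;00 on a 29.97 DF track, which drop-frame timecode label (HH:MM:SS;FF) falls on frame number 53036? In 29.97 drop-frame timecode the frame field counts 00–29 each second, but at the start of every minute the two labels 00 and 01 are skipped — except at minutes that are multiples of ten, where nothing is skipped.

00:29:29;20

Each 10-minute DF block holds 10 × 60 × 30 − 9 × 2 = 17982 frames. 53036 ÷ 17982 → 2 full blocks, remainder 17072.
Within the partial block the first minute is 1800 frames and each further minute 1798, so 9 further minute boundaries passed. Total skipped labels = 18 × 2 + 2 × 9 = 54.
Non-drop label index = 53036 + 54 = 53090; at 30 labels/s that is 00:29:29:20, i.e. DF 00:29:29;20.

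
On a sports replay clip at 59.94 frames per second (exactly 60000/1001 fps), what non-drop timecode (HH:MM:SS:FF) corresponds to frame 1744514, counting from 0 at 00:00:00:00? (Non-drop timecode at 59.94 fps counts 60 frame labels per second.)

1744514 ÷ 60 = 29075 full seconds, remainder 14 frames.
29075 s = 8 h 4 min 35 s.
Timecode: 08:04:35:14.

08:04:35:14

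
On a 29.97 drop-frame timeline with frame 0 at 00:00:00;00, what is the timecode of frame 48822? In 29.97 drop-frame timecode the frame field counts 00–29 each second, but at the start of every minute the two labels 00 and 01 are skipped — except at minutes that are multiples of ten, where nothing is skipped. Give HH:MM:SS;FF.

Ten DF minutes hold 17982 frames, so frame 48822 lies in block 2 (frames 35964–53945) with 12858 frames into that block.
The block's first minute is 1800 frames and the rest 1798 each; 12858 frames reaches minute 7, so 2 × 18 + 7 × 2 = 50 labels have been skipped so far.
Adding those back, label number 48822 + 50 = 48872 at 30 labels/s is 1629 s + 2 f = 0 h 27 min 9 s frame 2, i.e. 00:27:09;02.

00:27:09;02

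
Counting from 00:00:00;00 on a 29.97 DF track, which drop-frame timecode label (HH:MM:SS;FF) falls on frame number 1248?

00:00:41;18

Each 10-minute DF block holds 10 × 60 × 30 − 9 × 2 = 17982 frames. 1248 ÷ 17982 → 0 full blocks, remainder 1248.
Within the partial block the first minute is 1800 frames and each further minute 1798, so 0 further minute boundaries passed. Total skipped labels = 18 × 0 + 2 × 0 = 0.
Non-drop label index = 1248 + 0 = 1248; at 30 labels/s that is 00:00:41:18, i.e. DF 00:00:41;18.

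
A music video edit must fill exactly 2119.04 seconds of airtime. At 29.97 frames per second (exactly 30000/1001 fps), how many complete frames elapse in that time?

63507 frames

Frames = 2119.04 × 30000/1001 = 825600/13 ≈ 63507.6923.
Complete frames: 63507.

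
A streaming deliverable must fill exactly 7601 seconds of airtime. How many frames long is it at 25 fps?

190025 frames

Frames = 7601 × 25 = 190025.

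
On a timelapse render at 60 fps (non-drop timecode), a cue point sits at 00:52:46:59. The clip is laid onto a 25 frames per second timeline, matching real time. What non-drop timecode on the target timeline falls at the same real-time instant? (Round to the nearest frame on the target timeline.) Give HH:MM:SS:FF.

Source frame index: (0×3600 + 52×60 + 46) × 60 + 59 = 190019.
Real time: 190019 / (60) = 190019/60 s.
Target frame: (190019/60) × (25) = 950095/12 ≈ 79174.583 → 79175.
At 25 labels/s: frame 79175 → 00:52:47:00.

00:52:47:00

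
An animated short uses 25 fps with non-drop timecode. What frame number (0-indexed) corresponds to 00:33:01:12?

49537

Total seconds to the label: (0 × 3600 + 33 × 60 + 1) = 1981.
Frame index = 1981 × 25 + 12 = 49537.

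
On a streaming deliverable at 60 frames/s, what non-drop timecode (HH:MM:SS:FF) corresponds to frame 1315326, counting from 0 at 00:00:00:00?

06:05:22:06

1315326 ÷ 60 = 21922 full seconds, remainder 6 frames.
21922 s = 6 h 5 min 22 s.
Timecode: 06:05:22:06.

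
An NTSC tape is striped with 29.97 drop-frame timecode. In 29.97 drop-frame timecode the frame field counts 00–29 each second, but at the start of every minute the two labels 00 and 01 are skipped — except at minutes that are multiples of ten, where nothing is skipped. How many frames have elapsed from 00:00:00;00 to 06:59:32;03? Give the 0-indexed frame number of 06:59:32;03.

As if non-drop at 30 labels/s: (6 × 3600 + 59 × 60 + 32) × 30 + 3 = 755163.
Minute boundaries passed: 419; those not divisible by 10: 419 − 41 = 378; dropped labels = 2 × 378 = 756.
Actual frame index = 755163 − 756 = 754407.

754407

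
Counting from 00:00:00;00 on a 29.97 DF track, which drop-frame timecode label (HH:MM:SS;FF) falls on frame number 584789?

05:25:12;15

Each 10-minute DF block holds 10 × 60 × 30 − 9 × 2 = 17982 frames. 584789 ÷ 17982 → 32 full blocks, remainder 9365.
Within the partial block the first minute is 1800 frames and each further minute 1798, so 5 further minute boundaries passed. Total skipped labels = 18 × 32 + 2 × 5 = 586.
Non-drop label index = 584789 + 586 = 585375; at 30 labels/s that is 05:25:12:15, i.e. DF 05:25:12;15.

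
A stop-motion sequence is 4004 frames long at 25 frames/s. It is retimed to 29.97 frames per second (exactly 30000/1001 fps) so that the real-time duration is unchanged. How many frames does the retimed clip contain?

Target frames = source frames × (target rate / source rate) = 4004 × (30000/1001)/(25) = 4004 × 1200/1001 = 4800.

4800 frames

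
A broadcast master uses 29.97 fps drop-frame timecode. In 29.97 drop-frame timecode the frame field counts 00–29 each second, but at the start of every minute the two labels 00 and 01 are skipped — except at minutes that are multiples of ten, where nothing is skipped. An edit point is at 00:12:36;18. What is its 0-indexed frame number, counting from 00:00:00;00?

Complete 10-minute blocks: 1, each 17982 frames → 17982.
Remaining 2 whole minutes in the current block: 1800 + 1 × 1798 = 3598 frames.
Within the current minute: 36 × 30 + 18 − 2 = 1096 (labels ;00/;01 skipped at this minute). Total = 17982 + 3598 + 1096 = 22676.

22676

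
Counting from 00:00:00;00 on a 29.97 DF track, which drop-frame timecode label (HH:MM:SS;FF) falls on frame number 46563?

Each 10-minute DF block holds 10 × 60 × 30 − 9 × 2 = 17982 frames. 46563 ÷ 17982 → 2 full blocks, remainder 10599.
Within the partial block the first minute is 1800 frames and each further minute 1798, so 5 further minute boundaries passed. Total skipped labels = 18 × 2 + 2 × 5 = 46.
Non-drop label index = 46563 + 46 = 46609; at 30 labels/s that is 00:25:53:19, i.e. DF 00:25:53;19.

00:25:53;19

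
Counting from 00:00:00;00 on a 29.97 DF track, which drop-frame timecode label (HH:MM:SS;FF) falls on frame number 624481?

05:47:16;27

Each 10-minute DF block holds 10 × 60 × 30 − 9 × 2 = 17982 frames. 624481 ÷ 17982 → 34 full blocks, remainder 13093.
Within the partial block the first minute is 1800 frames and each further minute 1798, so 7 further minute boundaries passed. Total skipped labels = 18 × 34 + 2 × 7 = 626.
Non-drop label index = 624481 + 626 = 625107; at 30 labels/s that is 05:47:16:27, i.e. DF 05:47:16;27.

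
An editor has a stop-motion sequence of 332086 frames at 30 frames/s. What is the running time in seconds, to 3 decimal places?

Running time = 332086 × 1/30 = 166043/15 s ≈ 11069.533 s.

11069.533 seconds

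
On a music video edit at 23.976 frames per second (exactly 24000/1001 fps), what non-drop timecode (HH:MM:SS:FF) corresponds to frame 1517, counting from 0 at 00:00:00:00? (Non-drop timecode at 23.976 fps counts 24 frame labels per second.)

00:01:03:05

1517 ÷ 24 = 63 full seconds, remainder 5 frames.
63 s = 0 h 1 min 3 s.
Timecode: 00:01:03:05.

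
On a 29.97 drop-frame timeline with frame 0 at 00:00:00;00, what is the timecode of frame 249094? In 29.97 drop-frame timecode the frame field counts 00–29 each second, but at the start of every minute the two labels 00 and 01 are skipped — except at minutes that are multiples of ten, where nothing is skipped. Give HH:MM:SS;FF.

02:18:31;14

Ten DF minutes hold 17982 frames, so frame 249094 lies in block 13 (frames 233766–251747) with 15328 frames into that block.
The block's first minute is 1800 frames and the rest 1798 each; 15328 frames reaches minute 8, so 13 × 18 + 8 × 2 = 250 labels have been skipped so far.
Adding those back, label number 249094 + 250 = 249344 at 30 labels/s is 8311 s + 14 f = 2 h 18 min 31 s frame 14, i.e. 02:18:31;14.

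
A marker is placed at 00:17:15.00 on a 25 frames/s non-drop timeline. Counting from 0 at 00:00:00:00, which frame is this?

25875

Total seconds to the label: (0 × 3600 + 17 × 60 + 15) = 1035.
Frame index = 1035 × 25 + 0 = 25875.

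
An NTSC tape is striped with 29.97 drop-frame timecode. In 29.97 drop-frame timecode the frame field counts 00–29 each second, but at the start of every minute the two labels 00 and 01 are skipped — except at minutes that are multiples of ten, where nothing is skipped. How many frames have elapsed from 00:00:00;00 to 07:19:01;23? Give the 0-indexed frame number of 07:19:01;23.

Complete 10-minute blocks: 43, each 17982 frames → 773226.
Remaining 9 whole minutes in the current block: 1800 + 8 × 1798 = 16184 frames.
Within the current minute: 1 × 30 + 23 − 2 = 51 (labels ;00/;01 skipped at this minute). Total = 773226 + 16184 + 51 = 789461.

789461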